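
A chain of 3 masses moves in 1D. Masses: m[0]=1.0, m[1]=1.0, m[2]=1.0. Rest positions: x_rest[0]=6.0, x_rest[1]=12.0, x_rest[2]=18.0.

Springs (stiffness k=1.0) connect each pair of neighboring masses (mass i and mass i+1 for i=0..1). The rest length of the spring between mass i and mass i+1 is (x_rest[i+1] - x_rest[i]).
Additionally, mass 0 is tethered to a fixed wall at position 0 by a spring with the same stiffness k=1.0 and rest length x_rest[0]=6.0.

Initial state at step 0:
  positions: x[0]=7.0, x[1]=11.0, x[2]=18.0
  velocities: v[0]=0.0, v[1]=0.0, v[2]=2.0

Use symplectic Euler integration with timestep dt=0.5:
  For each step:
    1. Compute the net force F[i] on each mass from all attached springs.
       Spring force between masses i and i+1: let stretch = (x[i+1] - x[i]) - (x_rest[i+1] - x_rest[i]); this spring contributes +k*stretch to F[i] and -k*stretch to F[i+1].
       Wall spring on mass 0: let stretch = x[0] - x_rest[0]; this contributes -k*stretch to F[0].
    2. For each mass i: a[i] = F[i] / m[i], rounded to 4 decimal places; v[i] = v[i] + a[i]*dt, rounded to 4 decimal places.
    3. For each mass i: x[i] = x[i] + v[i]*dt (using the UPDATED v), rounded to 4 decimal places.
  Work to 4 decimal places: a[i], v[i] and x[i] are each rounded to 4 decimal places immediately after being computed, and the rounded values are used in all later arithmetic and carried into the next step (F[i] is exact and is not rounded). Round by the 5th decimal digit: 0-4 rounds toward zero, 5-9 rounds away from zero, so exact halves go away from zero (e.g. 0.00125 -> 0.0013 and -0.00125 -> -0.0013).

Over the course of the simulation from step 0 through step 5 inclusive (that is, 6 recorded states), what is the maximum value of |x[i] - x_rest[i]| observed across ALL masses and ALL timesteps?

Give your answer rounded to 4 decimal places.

Step 0: x=[7.0000 11.0000 18.0000] v=[0.0000 0.0000 2.0000]
Step 1: x=[6.2500 11.7500 18.7500] v=[-1.5000 1.5000 1.5000]
Step 2: x=[5.3125 12.8750 19.2500] v=[-1.8750 2.2500 1.0000]
Step 3: x=[4.9375 13.7032 19.6563] v=[-0.7500 1.6563 0.8125]
Step 4: x=[5.5196 13.8282 20.0743] v=[1.1641 0.2500 0.8360]
Step 5: x=[6.7989 13.4376 20.4308] v=[2.5586 -0.7813 0.7130]
Max displacement = 2.4308

Answer: 2.4308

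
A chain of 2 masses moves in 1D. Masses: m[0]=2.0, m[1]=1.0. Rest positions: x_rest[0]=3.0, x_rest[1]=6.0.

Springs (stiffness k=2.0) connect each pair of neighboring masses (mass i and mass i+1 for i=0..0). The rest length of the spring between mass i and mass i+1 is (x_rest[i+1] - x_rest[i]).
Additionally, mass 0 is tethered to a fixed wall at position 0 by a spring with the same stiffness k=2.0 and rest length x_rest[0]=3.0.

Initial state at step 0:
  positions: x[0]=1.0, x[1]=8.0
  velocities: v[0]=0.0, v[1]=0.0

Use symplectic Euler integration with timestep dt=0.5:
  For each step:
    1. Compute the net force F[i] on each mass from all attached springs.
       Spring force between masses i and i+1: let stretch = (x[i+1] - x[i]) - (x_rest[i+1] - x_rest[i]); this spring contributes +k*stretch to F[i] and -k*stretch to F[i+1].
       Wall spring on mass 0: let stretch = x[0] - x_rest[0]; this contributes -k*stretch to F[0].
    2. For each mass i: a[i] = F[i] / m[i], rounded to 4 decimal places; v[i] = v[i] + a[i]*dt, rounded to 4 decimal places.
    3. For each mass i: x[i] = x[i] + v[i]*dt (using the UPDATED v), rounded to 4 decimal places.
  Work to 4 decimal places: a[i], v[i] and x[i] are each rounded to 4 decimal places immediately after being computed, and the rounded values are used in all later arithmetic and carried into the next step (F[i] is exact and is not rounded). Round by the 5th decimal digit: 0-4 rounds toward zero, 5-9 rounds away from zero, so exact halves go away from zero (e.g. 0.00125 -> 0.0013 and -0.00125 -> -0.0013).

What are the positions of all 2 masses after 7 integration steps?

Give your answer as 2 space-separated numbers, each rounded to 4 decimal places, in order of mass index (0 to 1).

Answer: 2.1221 8.0586

Derivation:
Step 0: x=[1.0000 8.0000] v=[0.0000 0.0000]
Step 1: x=[2.5000 6.0000] v=[3.0000 -4.0000]
Step 2: x=[4.2500 3.7500] v=[3.5000 -4.5000]
Step 3: x=[4.8125 3.2500] v=[1.1250 -1.0000]
Step 4: x=[3.7813 5.0313] v=[-2.0625 3.5625]
Step 5: x=[2.1172 7.6876] v=[-3.3282 5.3125]
Step 6: x=[1.3164 9.0587] v=[-1.6016 2.7421]
Step 7: x=[2.1221 8.0586] v=[1.6114 -2.0002]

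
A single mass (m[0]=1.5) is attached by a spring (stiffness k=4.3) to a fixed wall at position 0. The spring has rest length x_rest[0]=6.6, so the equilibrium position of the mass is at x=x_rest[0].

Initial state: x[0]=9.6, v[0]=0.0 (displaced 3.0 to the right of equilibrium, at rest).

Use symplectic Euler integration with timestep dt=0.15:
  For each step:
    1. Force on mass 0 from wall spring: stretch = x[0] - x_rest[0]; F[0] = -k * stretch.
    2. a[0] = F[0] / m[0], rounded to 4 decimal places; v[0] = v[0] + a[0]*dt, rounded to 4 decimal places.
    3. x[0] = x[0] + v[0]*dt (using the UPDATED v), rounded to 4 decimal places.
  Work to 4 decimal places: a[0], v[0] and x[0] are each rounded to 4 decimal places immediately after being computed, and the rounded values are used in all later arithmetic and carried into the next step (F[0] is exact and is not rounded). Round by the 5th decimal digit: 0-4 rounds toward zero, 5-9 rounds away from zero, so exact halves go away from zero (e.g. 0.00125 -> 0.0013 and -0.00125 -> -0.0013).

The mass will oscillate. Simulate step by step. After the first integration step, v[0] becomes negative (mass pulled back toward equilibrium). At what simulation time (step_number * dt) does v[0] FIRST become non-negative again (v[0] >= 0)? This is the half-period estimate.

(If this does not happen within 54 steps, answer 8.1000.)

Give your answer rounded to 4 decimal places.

Step 0: x=[9.6000] v=[0.0000]
Step 1: x=[9.4065] v=[-1.2900]
Step 2: x=[9.0320] v=[-2.4968]
Step 3: x=[8.5006] v=[-3.5426]
Step 4: x=[7.8466] v=[-4.3599]
Step 5: x=[7.1122] v=[-4.8959]
Step 6: x=[6.3448] v=[-5.1161]
Step 7: x=[5.5938] v=[-5.0064]
Step 8: x=[4.9077] v=[-4.5737]
Step 9: x=[4.3308] v=[-3.8460]
Step 10: x=[3.9003] v=[-2.8703]
Step 11: x=[3.6439] v=[-1.7094]
Step 12: x=[3.5782] v=[-0.4383]
Step 13: x=[3.7074] v=[0.8611]
First v>=0 after going negative at step 13, time=1.9500

Answer: 1.9500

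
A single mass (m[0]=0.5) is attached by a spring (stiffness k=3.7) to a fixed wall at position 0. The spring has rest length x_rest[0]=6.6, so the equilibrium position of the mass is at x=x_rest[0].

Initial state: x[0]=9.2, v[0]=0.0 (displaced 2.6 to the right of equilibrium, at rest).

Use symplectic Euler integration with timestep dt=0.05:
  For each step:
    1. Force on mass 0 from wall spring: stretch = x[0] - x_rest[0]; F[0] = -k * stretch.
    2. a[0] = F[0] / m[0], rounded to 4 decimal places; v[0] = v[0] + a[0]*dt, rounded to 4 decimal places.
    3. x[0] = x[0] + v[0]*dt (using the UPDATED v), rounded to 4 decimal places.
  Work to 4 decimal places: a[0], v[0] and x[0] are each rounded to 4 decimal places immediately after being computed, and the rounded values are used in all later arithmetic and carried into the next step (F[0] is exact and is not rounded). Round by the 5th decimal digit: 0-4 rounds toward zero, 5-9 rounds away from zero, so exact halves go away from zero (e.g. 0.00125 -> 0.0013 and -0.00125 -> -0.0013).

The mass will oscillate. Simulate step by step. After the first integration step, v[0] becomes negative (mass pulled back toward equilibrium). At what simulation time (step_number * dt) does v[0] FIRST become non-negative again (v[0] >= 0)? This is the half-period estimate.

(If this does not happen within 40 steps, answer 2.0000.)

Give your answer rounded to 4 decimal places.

Answer: 1.2000

Derivation:
Step 0: x=[9.2000] v=[0.0000]
Step 1: x=[9.1519] v=[-0.9620]
Step 2: x=[9.0566] v=[-1.9062]
Step 3: x=[8.9158] v=[-2.8151]
Step 4: x=[8.7322] v=[-3.6719]
Step 5: x=[8.5092] v=[-4.4608]
Step 6: x=[8.2508] v=[-5.1672]
Step 7: x=[7.9619] v=[-5.7780]
Step 8: x=[7.6478] v=[-6.2819]
Step 9: x=[7.3143] v=[-6.6696]
Step 10: x=[6.9676] v=[-6.9339]
Step 11: x=[6.6141] v=[-7.0699]
Step 12: x=[6.2603] v=[-7.0751]
Step 13: x=[5.9128] v=[-6.9494]
Step 14: x=[5.5780] v=[-6.6951]
Step 15: x=[5.2622] v=[-6.3170]
Step 16: x=[4.9711] v=[-5.8220]
Step 17: x=[4.7101] v=[-5.2193]
Step 18: x=[4.4841] v=[-4.5200]
Step 19: x=[4.2972] v=[-3.7371]
Step 20: x=[4.1529] v=[-2.8851]
Step 21: x=[4.0539] v=[-1.9797]
Step 22: x=[4.0020] v=[-1.0376]
Step 23: x=[3.9982] v=[-0.0763]
Step 24: x=[4.0425] v=[0.8864]
First v>=0 after going negative at step 24, time=1.2000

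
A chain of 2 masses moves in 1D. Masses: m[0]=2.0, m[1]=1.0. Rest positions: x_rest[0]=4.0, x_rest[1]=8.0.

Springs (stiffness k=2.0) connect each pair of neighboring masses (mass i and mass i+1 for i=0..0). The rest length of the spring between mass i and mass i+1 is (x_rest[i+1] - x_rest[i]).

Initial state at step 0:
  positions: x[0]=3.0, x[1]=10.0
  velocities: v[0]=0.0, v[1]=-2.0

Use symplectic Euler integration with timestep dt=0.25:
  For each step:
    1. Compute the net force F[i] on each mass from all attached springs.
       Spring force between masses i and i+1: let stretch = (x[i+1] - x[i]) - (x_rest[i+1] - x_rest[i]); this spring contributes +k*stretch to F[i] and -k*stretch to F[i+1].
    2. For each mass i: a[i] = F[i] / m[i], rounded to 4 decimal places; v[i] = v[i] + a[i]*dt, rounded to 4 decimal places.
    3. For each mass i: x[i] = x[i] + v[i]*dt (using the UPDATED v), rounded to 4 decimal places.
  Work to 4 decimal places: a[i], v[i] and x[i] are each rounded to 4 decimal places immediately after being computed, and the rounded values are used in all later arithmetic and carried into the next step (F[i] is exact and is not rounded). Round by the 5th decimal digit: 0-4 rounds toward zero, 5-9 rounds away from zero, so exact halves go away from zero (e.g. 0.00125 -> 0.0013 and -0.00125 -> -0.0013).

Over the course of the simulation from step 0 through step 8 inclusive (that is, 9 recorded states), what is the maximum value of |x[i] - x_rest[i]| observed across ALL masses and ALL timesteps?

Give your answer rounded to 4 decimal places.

Answer: 3.3481

Derivation:
Step 0: x=[3.0000 10.0000] v=[0.0000 -2.0000]
Step 1: x=[3.1875 9.1250] v=[0.7500 -3.5000]
Step 2: x=[3.4961 8.0078] v=[1.2344 -4.4688]
Step 3: x=[3.8367 6.8266] v=[1.3623 -4.7247]
Step 4: x=[4.1142 5.7717] v=[1.1098 -4.2197]
Step 5: x=[4.2453 5.0096] v=[0.5242 -3.0485]
Step 6: x=[4.1741 4.6519] v=[-0.2847 -1.4307]
Step 7: x=[3.8828 4.7345] v=[-1.1653 0.3304]
Step 8: x=[3.3947 5.2107] v=[-1.9524 1.9046]
Max displacement = 3.3481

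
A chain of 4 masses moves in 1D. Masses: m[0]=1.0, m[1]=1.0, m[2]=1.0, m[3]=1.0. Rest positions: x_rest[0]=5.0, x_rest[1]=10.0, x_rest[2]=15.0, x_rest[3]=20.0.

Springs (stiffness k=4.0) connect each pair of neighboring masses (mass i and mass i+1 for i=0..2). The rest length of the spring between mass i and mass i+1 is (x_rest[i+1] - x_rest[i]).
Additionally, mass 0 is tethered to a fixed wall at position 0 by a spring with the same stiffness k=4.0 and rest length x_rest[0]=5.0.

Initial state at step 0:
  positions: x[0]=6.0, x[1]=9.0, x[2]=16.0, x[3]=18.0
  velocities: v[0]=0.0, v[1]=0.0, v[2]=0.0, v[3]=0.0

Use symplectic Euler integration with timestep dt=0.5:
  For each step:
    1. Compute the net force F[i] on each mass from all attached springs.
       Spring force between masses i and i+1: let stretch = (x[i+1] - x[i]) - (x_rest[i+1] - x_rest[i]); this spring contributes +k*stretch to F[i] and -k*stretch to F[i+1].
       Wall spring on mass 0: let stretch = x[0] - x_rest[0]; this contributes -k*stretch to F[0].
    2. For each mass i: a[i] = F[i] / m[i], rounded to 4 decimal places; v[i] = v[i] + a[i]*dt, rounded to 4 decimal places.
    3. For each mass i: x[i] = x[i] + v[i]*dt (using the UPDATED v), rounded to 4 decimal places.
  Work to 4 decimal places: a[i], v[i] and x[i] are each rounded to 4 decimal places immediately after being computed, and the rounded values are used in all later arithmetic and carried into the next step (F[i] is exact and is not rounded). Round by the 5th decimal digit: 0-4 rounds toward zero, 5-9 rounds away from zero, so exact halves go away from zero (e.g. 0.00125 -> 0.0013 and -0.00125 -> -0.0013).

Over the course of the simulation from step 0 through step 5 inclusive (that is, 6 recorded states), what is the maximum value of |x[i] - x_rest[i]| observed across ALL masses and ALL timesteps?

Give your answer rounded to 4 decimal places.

Step 0: x=[6.0000 9.0000 16.0000 18.0000] v=[0.0000 0.0000 0.0000 0.0000]
Step 1: x=[3.0000 13.0000 11.0000 21.0000] v=[-6.0000 8.0000 -10.0000 6.0000]
Step 2: x=[7.0000 5.0000 18.0000 19.0000] v=[8.0000 -16.0000 14.0000 -4.0000]
Step 3: x=[2.0000 12.0000 13.0000 21.0000] v=[-10.0000 14.0000 -10.0000 4.0000]
Step 4: x=[5.0000 10.0000 15.0000 20.0000] v=[6.0000 -4.0000 4.0000 -2.0000]
Step 5: x=[8.0000 8.0000 17.0000 19.0000] v=[6.0000 -4.0000 4.0000 -2.0000]
Max displacement = 5.0000

Answer: 5.0000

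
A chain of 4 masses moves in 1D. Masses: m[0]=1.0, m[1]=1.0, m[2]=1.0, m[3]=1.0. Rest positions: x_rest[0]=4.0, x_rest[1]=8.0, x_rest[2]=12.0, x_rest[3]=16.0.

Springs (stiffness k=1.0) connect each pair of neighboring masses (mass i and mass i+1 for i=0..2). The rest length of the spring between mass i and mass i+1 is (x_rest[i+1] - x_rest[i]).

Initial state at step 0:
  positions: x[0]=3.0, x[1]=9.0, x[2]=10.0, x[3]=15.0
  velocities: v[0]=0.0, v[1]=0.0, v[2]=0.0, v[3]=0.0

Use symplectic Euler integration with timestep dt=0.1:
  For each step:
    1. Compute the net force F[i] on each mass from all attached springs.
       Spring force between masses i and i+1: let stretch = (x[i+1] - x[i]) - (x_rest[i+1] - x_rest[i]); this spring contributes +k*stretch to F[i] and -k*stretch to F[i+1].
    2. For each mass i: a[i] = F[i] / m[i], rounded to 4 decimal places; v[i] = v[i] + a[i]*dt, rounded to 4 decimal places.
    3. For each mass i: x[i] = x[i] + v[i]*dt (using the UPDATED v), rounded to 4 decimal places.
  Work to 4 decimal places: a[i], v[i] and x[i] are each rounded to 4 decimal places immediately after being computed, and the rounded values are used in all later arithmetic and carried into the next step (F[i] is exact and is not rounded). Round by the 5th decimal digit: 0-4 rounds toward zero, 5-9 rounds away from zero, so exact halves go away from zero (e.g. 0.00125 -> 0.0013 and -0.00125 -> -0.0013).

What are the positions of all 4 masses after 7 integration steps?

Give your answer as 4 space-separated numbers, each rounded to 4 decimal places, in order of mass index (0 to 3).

Answer: 3.4765 7.7908 10.9537 14.7792

Derivation:
Step 0: x=[3.0000 9.0000 10.0000 15.0000] v=[0.0000 0.0000 0.0000 0.0000]
Step 1: x=[3.0200 8.9500 10.0400 14.9900] v=[0.2000 -0.5000 0.4000 -0.1000]
Step 2: x=[3.0593 8.8516 10.1186 14.9705] v=[0.3930 -0.9840 0.7860 -0.1950]
Step 3: x=[3.1165 8.7080 10.2331 14.9425] v=[0.5722 -1.4365 1.1445 -0.2802]
Step 4: x=[3.1896 8.5237 10.3794 14.9074] v=[0.7314 -1.8431 1.4629 -0.3511]
Step 5: x=[3.2761 8.3046 10.5524 14.8670] v=[0.8648 -2.1909 1.7301 -0.4039]
Step 6: x=[3.3729 8.0577 10.7461 14.8235] v=[0.9677 -2.4690 1.9368 -0.4354]
Step 7: x=[3.4765 7.7908 10.9537 14.7792] v=[1.0362 -2.6686 2.0757 -0.4431]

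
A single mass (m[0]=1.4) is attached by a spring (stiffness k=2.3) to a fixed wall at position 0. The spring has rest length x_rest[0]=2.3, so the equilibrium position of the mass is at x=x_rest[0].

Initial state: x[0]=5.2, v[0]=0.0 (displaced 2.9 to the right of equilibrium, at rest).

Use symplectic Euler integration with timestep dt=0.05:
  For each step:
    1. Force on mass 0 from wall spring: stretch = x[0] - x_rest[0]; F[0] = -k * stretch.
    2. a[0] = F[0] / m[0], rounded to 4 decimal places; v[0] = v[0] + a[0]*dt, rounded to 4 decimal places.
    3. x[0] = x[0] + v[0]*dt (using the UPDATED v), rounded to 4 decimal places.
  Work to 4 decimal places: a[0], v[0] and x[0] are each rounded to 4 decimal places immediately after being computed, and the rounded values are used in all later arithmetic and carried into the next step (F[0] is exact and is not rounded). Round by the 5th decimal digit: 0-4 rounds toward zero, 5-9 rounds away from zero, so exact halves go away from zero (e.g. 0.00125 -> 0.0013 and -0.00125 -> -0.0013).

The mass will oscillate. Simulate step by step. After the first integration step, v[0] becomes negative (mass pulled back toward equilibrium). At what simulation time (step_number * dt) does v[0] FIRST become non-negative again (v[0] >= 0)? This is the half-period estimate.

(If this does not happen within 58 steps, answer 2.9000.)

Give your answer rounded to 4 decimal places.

Step 0: x=[5.2000] v=[0.0000]
Step 1: x=[5.1881] v=[-0.2382]
Step 2: x=[5.1643] v=[-0.4754]
Step 3: x=[5.1288] v=[-0.7107]
Step 4: x=[5.0816] v=[-0.9431]
Step 5: x=[5.0230] v=[-1.1716]
Step 6: x=[4.9532] v=[-1.3953]
Step 7: x=[4.8725] v=[-1.6132]
Step 8: x=[4.7813] v=[-1.8245]
Step 9: x=[4.6799] v=[-2.0283]
Step 10: x=[4.5687] v=[-2.2238]
Step 11: x=[4.4482] v=[-2.4102]
Step 12: x=[4.3189] v=[-2.5867]
Step 13: x=[4.1813] v=[-2.7525]
Step 14: x=[4.0360] v=[-2.9070]
Step 15: x=[3.8835] v=[-3.0496]
Step 16: x=[3.7245] v=[-3.1797]
Step 17: x=[3.5597] v=[-3.2967]
Step 18: x=[3.3897] v=[-3.4002]
Step 19: x=[3.2152] v=[-3.4897]
Step 20: x=[3.0370] v=[-3.5649]
Step 21: x=[2.8557] v=[-3.6254]
Step 22: x=[2.6722] v=[-3.6710]
Step 23: x=[2.4871] v=[-3.7016]
Step 24: x=[2.3013] v=[-3.7170]
Step 25: x=[2.1154] v=[-3.7171]
Step 26: x=[1.9303] v=[-3.7019]
Step 27: x=[1.7467] v=[-3.6715]
Step 28: x=[1.5654] v=[-3.6261]
Step 29: x=[1.3871] v=[-3.5658]
Step 30: x=[1.2126] v=[-3.4908]
Step 31: x=[1.0425] v=[-3.4015]
Step 32: x=[0.8776] v=[-3.2982]
Step 33: x=[0.7185] v=[-3.1814]
Step 34: x=[0.5659] v=[-3.0515]
Step 35: x=[0.4204] v=[-2.9091]
Step 36: x=[0.2827] v=[-2.7547]
Step 37: x=[0.1533] v=[-2.5890]
Step 38: x=[0.0327] v=[-2.4127]
Step 39: x=[-0.0786] v=[-2.2265]
Step 40: x=[-0.1802] v=[-2.0311]
Step 41: x=[-0.2716] v=[-1.8274]
Step 42: x=[-0.3524] v=[-1.6162]
Step 43: x=[-0.4223] v=[-1.3983]
Step 44: x=[-0.4810] v=[-1.1747]
Step 45: x=[-0.5283] v=[-0.9463]
Step 46: x=[-0.5640] v=[-0.7140]
Step 47: x=[-0.5879] v=[-0.4787]
Step 48: x=[-0.6000] v=[-0.2415]
Step 49: x=[-0.6002] v=[-0.0033]
Step 50: x=[-0.5885] v=[0.2349]
First v>=0 after going negative at step 50, time=2.5000

Answer: 2.5000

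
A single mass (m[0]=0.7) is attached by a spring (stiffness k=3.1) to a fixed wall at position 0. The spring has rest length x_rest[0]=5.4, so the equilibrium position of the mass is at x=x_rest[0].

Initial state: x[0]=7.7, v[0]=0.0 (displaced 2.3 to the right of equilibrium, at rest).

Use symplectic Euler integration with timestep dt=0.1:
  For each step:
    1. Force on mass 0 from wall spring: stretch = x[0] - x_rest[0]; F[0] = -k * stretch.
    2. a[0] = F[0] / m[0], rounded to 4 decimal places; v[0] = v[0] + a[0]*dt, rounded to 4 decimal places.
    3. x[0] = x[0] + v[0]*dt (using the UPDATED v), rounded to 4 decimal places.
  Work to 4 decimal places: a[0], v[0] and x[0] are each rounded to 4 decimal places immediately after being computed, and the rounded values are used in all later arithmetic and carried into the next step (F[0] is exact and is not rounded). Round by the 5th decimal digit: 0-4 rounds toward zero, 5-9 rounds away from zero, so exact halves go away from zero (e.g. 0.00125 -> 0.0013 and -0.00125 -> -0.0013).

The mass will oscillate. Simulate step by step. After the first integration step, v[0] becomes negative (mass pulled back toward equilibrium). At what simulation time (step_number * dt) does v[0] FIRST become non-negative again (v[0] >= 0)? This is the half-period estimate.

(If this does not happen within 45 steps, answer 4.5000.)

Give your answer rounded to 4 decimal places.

Answer: 1.5000

Derivation:
Step 0: x=[7.7000] v=[0.0000]
Step 1: x=[7.5981] v=[-1.0186]
Step 2: x=[7.3989] v=[-1.9920]
Step 3: x=[7.1112] v=[-2.8772]
Step 4: x=[6.7477] v=[-3.6350]
Step 5: x=[6.3245] v=[-4.2318]
Step 6: x=[5.8604] v=[-4.6412]
Step 7: x=[5.3759] v=[-4.8451]
Step 8: x=[4.8925] v=[-4.8344]
Step 9: x=[4.4315] v=[-4.6097]
Step 10: x=[4.0134] v=[-4.1808]
Step 11: x=[3.6567] v=[-3.5667]
Step 12: x=[3.3772] v=[-2.7947]
Step 13: x=[3.1873] v=[-1.8989]
Step 14: x=[3.0954] v=[-0.9190]
Step 15: x=[3.1056] v=[0.1016]
First v>=0 after going negative at step 15, time=1.5000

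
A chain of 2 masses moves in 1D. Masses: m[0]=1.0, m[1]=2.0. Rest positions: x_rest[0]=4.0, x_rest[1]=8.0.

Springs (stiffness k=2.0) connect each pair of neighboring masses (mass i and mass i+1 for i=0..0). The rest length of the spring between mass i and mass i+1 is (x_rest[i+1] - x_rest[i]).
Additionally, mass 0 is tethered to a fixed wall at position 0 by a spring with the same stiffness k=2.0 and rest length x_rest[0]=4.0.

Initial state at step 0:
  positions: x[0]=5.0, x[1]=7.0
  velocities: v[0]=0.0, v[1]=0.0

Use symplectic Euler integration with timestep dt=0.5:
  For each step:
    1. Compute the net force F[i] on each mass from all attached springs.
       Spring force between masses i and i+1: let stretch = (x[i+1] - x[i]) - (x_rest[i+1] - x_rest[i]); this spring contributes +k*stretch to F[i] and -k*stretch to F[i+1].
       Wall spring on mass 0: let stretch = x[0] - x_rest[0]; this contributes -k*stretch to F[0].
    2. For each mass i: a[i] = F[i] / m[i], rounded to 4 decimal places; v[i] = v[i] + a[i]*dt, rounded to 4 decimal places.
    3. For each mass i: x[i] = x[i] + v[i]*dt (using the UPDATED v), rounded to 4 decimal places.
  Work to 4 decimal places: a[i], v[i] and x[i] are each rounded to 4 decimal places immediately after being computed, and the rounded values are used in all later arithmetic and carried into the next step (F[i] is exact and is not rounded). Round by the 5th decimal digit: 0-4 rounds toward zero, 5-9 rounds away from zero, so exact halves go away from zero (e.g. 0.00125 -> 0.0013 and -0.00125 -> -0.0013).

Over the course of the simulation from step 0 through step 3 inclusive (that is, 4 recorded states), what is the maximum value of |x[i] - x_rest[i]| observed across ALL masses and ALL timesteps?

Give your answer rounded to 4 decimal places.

Step 0: x=[5.0000 7.0000] v=[0.0000 0.0000]
Step 1: x=[3.5000 7.5000] v=[-3.0000 1.0000]
Step 2: x=[2.2500 8.0000] v=[-2.5000 1.0000]
Step 3: x=[2.7500 8.0625] v=[1.0000 0.1250]
Max displacement = 1.7500

Answer: 1.7500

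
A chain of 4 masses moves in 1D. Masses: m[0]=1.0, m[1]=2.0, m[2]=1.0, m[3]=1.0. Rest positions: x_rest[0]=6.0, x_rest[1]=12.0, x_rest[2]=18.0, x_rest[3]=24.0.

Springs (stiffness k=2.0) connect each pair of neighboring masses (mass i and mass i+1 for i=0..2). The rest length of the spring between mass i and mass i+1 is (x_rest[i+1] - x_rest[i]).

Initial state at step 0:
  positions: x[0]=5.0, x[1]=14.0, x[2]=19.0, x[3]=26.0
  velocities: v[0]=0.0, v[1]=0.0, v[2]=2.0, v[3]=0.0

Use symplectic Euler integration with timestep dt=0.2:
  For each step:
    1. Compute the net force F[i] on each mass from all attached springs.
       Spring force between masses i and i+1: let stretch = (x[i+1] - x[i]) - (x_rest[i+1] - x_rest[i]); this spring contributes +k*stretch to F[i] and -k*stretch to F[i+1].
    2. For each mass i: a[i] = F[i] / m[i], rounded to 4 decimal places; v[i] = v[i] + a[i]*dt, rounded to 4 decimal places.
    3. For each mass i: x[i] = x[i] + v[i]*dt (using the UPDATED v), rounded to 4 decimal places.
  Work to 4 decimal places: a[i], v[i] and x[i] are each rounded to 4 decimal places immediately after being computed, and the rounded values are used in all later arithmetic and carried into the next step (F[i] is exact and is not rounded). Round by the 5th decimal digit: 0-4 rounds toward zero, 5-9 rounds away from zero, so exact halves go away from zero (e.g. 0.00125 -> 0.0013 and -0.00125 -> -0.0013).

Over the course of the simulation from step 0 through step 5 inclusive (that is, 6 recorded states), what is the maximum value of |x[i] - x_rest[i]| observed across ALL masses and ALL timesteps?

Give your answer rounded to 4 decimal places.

Answer: 3.1084

Derivation:
Step 0: x=[5.0000 14.0000 19.0000 26.0000] v=[0.0000 0.0000 2.0000 0.0000]
Step 1: x=[5.2400 13.8400 19.5600 25.9200] v=[1.2000 -0.8000 2.8000 -0.4000]
Step 2: x=[5.6880 13.5648 20.1712 25.8112] v=[2.2400 -1.3760 3.0560 -0.5440]
Step 3: x=[6.2861 13.2388 20.7051 25.7312] v=[2.9907 -1.6301 2.6694 -0.4000]
Step 4: x=[6.9605 12.9333 21.0438 25.7291] v=[3.3718 -1.5274 1.6933 -0.0104]
Step 5: x=[7.6327 12.7133 21.1084 25.8322] v=[3.3609 -1.0999 0.3232 0.5155]
Max displacement = 3.1084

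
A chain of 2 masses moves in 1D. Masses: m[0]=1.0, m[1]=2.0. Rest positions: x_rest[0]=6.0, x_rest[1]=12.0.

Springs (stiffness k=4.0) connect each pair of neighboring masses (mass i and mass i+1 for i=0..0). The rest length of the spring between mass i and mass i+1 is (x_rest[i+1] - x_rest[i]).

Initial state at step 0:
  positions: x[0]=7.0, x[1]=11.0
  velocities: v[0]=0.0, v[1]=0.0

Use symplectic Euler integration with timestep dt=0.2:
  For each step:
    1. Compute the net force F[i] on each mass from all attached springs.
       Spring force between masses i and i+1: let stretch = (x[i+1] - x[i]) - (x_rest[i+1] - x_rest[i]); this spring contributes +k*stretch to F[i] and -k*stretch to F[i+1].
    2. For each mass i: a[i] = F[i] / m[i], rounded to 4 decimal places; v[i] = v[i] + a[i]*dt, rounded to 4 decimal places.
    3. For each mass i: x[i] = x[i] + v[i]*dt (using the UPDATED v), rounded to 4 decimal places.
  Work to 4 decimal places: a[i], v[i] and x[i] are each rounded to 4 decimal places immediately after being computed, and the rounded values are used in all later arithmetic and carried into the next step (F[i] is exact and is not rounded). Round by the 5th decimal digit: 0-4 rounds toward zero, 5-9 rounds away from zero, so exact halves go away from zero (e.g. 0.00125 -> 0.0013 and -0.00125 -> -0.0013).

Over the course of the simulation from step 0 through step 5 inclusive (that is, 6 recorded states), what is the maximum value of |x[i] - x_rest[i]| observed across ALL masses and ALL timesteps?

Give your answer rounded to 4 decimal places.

Answer: 1.5894

Derivation:
Step 0: x=[7.0000 11.0000] v=[0.0000 0.0000]
Step 1: x=[6.6800 11.1600] v=[-1.6000 0.8000]
Step 2: x=[6.1168 11.4416] v=[-2.8160 1.4080]
Step 3: x=[5.4456 11.7772] v=[-3.3562 1.6781]
Step 4: x=[4.8274 12.0863] v=[-3.0909 1.5455]
Step 5: x=[4.4106 12.2947] v=[-2.0838 1.0419]
Max displacement = 1.5894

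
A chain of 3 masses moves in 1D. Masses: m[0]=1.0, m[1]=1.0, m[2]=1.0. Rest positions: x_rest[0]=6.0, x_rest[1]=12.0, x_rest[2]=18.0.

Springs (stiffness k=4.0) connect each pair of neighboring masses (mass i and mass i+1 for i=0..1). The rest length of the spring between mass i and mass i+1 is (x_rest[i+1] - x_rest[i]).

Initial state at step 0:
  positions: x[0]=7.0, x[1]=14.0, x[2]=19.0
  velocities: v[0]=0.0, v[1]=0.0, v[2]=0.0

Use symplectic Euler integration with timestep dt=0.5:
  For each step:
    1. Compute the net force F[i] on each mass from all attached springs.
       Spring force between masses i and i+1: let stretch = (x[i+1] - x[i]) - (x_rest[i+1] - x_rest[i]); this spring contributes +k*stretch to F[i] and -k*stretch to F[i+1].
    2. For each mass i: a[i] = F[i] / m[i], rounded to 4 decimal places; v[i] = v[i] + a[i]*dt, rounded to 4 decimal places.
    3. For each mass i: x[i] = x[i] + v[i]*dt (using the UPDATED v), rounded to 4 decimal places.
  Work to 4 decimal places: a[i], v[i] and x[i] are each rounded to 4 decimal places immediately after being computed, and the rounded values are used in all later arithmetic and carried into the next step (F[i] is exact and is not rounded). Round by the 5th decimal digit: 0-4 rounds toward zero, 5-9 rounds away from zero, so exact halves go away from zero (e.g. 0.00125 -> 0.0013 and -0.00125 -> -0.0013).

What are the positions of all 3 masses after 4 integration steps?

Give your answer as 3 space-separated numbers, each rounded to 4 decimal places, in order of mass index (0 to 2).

Answer: 8.0000 12.0000 20.0000

Derivation:
Step 0: x=[7.0000 14.0000 19.0000] v=[0.0000 0.0000 0.0000]
Step 1: x=[8.0000 12.0000 20.0000] v=[2.0000 -4.0000 2.0000]
Step 2: x=[7.0000 14.0000 19.0000] v=[-2.0000 4.0000 -2.0000]
Step 3: x=[7.0000 14.0000 19.0000] v=[0.0000 0.0000 0.0000]
Step 4: x=[8.0000 12.0000 20.0000] v=[2.0000 -4.0000 2.0000]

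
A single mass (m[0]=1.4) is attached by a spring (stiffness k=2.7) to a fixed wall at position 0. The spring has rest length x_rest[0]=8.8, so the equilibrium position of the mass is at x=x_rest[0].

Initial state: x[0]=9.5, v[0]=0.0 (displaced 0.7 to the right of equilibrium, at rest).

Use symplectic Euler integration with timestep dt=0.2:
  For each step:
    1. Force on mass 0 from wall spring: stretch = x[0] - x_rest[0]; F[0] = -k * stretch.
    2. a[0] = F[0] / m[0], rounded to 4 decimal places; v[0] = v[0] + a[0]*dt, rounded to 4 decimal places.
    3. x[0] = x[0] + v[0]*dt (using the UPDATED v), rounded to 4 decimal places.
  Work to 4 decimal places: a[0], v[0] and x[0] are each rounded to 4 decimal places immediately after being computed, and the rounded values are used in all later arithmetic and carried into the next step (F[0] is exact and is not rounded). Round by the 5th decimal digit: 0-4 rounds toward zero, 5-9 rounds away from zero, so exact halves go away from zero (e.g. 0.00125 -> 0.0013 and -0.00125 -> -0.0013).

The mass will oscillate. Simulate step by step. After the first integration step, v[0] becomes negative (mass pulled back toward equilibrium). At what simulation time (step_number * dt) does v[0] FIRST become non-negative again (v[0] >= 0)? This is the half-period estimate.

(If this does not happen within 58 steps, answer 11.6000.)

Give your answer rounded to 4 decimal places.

Step 0: x=[9.5000] v=[0.0000]
Step 1: x=[9.4460] v=[-0.2700]
Step 2: x=[9.3422] v=[-0.5192]
Step 3: x=[9.1965] v=[-0.7283]
Step 4: x=[9.0203] v=[-0.8812]
Step 5: x=[8.8271] v=[-0.9662]
Step 6: x=[8.6318] v=[-0.9767]
Step 7: x=[8.4494] v=[-0.9118]
Step 8: x=[8.2941] v=[-0.7766]
Step 9: x=[8.1778] v=[-0.5815]
Step 10: x=[8.1095] v=[-0.3415]
Step 11: x=[8.0945] v=[-0.0752]
Step 12: x=[8.1339] v=[0.1969]
First v>=0 after going negative at step 12, time=2.4000

Answer: 2.4000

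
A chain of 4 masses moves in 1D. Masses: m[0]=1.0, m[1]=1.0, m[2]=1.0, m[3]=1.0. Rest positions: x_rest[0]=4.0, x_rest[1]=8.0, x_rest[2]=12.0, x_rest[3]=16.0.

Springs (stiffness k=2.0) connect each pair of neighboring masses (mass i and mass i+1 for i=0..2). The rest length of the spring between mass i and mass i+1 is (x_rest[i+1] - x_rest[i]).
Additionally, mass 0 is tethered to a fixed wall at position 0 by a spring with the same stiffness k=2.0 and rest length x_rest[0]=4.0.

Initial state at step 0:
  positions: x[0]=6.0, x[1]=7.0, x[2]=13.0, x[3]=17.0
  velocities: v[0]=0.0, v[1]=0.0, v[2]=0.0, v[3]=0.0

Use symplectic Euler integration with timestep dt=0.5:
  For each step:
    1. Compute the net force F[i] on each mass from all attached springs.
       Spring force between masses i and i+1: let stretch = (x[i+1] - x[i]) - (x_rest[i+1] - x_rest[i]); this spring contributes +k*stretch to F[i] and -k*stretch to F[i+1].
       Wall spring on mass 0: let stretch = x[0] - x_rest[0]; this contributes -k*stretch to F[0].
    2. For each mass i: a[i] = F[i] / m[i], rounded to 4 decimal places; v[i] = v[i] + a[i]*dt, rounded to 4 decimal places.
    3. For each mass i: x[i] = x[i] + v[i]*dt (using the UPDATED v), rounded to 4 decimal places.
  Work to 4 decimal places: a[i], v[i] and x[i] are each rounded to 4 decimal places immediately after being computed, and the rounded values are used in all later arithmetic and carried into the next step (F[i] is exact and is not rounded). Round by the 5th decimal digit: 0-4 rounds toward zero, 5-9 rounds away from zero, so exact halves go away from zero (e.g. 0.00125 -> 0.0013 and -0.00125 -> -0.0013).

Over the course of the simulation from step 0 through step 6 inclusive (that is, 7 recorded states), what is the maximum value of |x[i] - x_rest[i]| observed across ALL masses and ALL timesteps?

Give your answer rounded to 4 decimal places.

Answer: 2.2500

Derivation:
Step 0: x=[6.0000 7.0000 13.0000 17.0000] v=[0.0000 0.0000 0.0000 0.0000]
Step 1: x=[3.5000 9.5000 12.0000 17.0000] v=[-5.0000 5.0000 -2.0000 0.0000]
Step 2: x=[2.2500 10.2500 12.2500 16.5000] v=[-2.5000 1.5000 0.5000 -1.0000]
Step 3: x=[3.8750 8.0000 13.6250 15.8750] v=[3.2500 -4.5000 2.7500 -1.2500]
Step 4: x=[5.6250 6.5000 13.3125 16.1250] v=[3.5000 -3.0000 -0.6250 0.5000]
Step 5: x=[5.0000 7.9688 11.0000 16.9688] v=[-1.2500 2.9375 -4.6250 1.6875]
Step 6: x=[3.3594 9.4688 10.1563 16.8282] v=[-3.2812 2.9999 -1.6874 -0.2813]
Max displacement = 2.2500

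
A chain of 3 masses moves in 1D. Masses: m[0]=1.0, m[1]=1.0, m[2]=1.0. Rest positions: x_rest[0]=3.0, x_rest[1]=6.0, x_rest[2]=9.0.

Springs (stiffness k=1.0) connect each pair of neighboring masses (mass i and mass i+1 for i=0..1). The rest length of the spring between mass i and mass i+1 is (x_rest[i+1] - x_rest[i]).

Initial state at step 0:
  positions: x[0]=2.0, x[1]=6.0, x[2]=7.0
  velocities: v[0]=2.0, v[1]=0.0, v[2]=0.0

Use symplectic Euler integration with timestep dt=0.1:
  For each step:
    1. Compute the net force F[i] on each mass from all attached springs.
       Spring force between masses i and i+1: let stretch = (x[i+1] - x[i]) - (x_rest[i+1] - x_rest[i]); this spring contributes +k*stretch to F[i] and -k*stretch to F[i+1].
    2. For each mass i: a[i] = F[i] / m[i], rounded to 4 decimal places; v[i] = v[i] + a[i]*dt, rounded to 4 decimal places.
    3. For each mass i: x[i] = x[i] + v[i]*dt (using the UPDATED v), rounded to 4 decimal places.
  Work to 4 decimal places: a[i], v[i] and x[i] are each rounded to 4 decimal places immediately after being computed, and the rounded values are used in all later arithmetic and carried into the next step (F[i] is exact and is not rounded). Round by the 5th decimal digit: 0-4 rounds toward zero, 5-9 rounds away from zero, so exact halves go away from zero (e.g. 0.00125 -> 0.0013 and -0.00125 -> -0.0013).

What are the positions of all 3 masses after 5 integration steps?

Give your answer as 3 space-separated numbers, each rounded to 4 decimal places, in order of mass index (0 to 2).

Step 0: x=[2.0000 6.0000 7.0000] v=[2.0000 0.0000 0.0000]
Step 1: x=[2.2100 5.9700 7.0200] v=[2.1000 -0.3000 0.2000]
Step 2: x=[2.4276 5.9129 7.0595] v=[2.1760 -0.5710 0.3950]
Step 3: x=[2.6501 5.8324 7.1175] v=[2.2245 -0.8049 0.5803]
Step 4: x=[2.8744 5.7329 7.1927] v=[2.2427 -0.9946 0.7518]
Step 5: x=[3.0973 5.6195 7.2833] v=[2.2286 -1.1345 0.9058]

Answer: 3.0973 5.6195 7.2833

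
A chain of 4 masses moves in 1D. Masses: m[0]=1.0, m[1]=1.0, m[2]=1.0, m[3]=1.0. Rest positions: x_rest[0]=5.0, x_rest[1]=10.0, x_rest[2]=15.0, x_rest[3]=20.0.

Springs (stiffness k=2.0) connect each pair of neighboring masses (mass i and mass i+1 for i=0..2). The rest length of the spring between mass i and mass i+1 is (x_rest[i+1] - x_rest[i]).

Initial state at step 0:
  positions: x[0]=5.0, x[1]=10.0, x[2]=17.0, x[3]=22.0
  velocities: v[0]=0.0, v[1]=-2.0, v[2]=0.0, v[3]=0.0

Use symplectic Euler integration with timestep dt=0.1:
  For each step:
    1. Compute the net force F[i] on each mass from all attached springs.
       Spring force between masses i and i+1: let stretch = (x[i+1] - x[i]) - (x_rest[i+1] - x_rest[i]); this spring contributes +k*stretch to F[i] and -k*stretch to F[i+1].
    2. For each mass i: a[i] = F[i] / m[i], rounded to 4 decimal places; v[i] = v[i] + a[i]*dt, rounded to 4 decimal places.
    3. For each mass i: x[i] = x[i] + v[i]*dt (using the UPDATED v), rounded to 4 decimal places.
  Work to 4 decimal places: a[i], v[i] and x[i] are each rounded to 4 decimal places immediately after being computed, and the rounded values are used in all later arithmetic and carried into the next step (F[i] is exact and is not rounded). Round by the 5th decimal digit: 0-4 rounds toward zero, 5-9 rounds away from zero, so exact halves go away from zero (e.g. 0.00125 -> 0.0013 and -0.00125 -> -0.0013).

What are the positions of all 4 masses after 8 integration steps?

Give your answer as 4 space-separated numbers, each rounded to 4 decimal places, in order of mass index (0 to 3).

Step 0: x=[5.0000 10.0000 17.0000 22.0000] v=[0.0000 -2.0000 0.0000 0.0000]
Step 1: x=[5.0000 9.8400 16.9600 22.0000] v=[0.0000 -1.6000 -0.4000 0.0000]
Step 2: x=[4.9968 9.7256 16.8784 21.9992] v=[-0.0320 -1.1440 -0.8160 -0.0080]
Step 3: x=[4.9882 9.6597 16.7562 21.9960] v=[-0.0862 -0.6592 -1.2224 -0.0322]
Step 4: x=[4.9730 9.6423 16.5968 21.9880] v=[-0.1519 -0.1742 -1.5937 -0.0802]
Step 5: x=[4.9512 9.6706 16.4062 21.9722] v=[-0.2180 0.2828 -1.9064 -0.1584]
Step 6: x=[4.9238 9.7392 16.1922 21.9450] v=[-0.2741 0.6860 -2.1403 -0.2716]
Step 7: x=[4.8927 9.8406 15.9642 21.9028] v=[-0.3110 1.0135 -2.2803 -0.4222]
Step 8: x=[4.8606 9.9655 15.7325 21.8418] v=[-0.3214 1.2486 -2.3173 -0.6099]

Answer: 4.8606 9.9655 15.7325 21.8418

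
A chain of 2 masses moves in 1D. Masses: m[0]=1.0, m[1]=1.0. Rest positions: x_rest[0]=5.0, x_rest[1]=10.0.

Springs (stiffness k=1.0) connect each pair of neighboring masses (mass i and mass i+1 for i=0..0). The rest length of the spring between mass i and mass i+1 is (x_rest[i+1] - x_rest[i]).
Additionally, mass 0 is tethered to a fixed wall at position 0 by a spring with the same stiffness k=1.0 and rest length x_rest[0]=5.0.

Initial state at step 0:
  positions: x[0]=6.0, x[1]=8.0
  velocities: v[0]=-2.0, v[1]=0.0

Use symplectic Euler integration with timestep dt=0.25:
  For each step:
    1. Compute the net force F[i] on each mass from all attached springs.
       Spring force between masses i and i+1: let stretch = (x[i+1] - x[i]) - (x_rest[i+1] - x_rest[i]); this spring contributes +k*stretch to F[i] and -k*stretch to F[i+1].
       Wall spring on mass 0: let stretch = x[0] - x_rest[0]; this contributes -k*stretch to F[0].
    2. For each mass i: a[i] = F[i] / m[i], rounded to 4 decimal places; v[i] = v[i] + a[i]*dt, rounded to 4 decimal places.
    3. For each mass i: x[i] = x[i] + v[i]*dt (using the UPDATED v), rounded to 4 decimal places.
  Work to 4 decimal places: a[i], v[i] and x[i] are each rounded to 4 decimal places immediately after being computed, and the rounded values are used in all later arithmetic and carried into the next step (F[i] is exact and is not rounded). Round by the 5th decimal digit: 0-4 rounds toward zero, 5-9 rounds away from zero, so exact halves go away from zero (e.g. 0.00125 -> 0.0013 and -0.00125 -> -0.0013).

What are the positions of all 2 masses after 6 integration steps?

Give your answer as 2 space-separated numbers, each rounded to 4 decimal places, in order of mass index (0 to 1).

Step 0: x=[6.0000 8.0000] v=[-2.0000 0.0000]
Step 1: x=[5.2500 8.1875] v=[-3.0000 0.7500]
Step 2: x=[4.3555 8.5039] v=[-3.5781 1.2656]
Step 3: x=[3.4480 8.8735] v=[-3.6299 1.4785]
Step 4: x=[2.6641 9.2165] v=[-3.1355 1.3721]
Step 5: x=[2.1233 9.4625] v=[-2.1634 0.9840]
Step 6: x=[1.9085 9.5623] v=[-0.8594 0.3992]

Answer: 1.9085 9.5623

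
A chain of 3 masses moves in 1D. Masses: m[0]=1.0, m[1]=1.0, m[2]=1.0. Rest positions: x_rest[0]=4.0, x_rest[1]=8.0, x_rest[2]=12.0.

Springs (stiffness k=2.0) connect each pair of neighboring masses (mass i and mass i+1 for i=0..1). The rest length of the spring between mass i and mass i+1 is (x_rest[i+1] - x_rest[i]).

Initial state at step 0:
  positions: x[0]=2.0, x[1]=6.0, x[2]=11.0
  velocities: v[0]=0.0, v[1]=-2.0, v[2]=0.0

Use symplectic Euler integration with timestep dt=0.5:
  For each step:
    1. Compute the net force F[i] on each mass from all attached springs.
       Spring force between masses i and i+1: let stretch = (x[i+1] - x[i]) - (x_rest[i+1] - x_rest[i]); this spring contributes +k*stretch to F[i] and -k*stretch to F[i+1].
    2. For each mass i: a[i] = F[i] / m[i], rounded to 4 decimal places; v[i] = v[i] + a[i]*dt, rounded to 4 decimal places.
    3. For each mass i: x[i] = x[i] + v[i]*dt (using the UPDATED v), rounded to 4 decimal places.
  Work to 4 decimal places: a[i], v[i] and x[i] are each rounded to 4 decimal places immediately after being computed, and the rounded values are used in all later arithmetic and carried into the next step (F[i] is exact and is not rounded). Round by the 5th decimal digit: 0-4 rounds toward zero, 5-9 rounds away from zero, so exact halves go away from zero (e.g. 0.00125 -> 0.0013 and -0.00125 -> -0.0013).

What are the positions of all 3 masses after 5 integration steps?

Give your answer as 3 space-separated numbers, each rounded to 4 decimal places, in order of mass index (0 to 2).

Step 0: x=[2.0000 6.0000 11.0000] v=[0.0000 -2.0000 0.0000]
Step 1: x=[2.0000 5.5000 10.5000] v=[0.0000 -1.0000 -1.0000]
Step 2: x=[1.7500 5.7500 9.5000] v=[-0.5000 0.5000 -2.0000]
Step 3: x=[1.5000 5.8750 8.6250] v=[-0.5000 0.2500 -1.7500]
Step 4: x=[1.4375 5.1875 8.3750] v=[-0.1250 -1.3750 -0.5000]
Step 5: x=[1.2500 4.2188 8.5313] v=[-0.3750 -1.9375 0.3125]

Answer: 1.2500 4.2188 8.5313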